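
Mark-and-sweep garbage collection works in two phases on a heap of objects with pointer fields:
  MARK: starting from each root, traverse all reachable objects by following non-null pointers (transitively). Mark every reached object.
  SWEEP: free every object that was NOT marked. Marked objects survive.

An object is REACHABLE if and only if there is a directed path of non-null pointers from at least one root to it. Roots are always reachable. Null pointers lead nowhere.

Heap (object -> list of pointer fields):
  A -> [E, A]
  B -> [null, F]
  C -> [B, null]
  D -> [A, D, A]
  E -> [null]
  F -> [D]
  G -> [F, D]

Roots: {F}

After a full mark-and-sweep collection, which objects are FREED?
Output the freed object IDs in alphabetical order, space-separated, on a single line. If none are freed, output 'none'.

Roots: F
Mark F: refs=D, marked=F
Mark D: refs=A D A, marked=D F
Mark A: refs=E A, marked=A D F
Mark E: refs=null, marked=A D E F
Unmarked (collected): B C G

Answer: B C G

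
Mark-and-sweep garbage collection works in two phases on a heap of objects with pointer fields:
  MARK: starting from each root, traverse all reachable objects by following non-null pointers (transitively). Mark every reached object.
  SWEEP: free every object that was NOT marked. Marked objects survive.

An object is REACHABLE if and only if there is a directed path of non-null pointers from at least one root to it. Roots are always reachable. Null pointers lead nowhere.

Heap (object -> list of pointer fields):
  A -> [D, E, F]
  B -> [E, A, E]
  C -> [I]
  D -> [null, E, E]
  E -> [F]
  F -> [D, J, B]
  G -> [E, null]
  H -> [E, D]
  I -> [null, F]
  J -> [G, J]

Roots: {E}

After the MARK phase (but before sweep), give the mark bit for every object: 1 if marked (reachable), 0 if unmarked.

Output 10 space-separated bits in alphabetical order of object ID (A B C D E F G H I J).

Answer: 1 1 0 1 1 1 1 0 0 1

Derivation:
Roots: E
Mark E: refs=F, marked=E
Mark F: refs=D J B, marked=E F
Mark D: refs=null E E, marked=D E F
Mark J: refs=G J, marked=D E F J
Mark B: refs=E A E, marked=B D E F J
Mark G: refs=E null, marked=B D E F G J
Mark A: refs=D E F, marked=A B D E F G J
Unmarked (collected): C H I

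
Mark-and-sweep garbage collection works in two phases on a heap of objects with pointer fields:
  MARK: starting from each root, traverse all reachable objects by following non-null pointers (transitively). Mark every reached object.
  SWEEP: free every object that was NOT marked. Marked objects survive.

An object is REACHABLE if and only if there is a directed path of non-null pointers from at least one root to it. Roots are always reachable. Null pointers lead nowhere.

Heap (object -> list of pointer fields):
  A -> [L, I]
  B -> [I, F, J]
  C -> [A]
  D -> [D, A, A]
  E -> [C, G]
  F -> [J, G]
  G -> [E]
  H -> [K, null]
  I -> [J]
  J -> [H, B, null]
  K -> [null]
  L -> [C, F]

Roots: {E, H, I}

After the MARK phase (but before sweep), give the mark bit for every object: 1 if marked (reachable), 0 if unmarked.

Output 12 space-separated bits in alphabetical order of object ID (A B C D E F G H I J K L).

Answer: 1 1 1 0 1 1 1 1 1 1 1 1

Derivation:
Roots: E H I
Mark E: refs=C G, marked=E
Mark H: refs=K null, marked=E H
Mark I: refs=J, marked=E H I
Mark C: refs=A, marked=C E H I
Mark G: refs=E, marked=C E G H I
Mark K: refs=null, marked=C E G H I K
Mark J: refs=H B null, marked=C E G H I J K
Mark A: refs=L I, marked=A C E G H I J K
Mark B: refs=I F J, marked=A B C E G H I J K
Mark L: refs=C F, marked=A B C E G H I J K L
Mark F: refs=J G, marked=A B C E F G H I J K L
Unmarked (collected): D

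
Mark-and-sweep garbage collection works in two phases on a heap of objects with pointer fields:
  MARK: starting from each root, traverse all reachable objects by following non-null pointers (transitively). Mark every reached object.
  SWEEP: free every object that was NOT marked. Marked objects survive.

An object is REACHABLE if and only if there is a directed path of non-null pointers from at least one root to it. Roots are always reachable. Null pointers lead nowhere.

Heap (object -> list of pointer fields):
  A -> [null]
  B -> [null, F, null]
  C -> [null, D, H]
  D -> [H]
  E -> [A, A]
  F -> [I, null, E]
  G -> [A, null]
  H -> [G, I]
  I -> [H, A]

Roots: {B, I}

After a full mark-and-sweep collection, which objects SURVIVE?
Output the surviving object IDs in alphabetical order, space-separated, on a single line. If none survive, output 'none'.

Answer: A B E F G H I

Derivation:
Roots: B I
Mark B: refs=null F null, marked=B
Mark I: refs=H A, marked=B I
Mark F: refs=I null E, marked=B F I
Mark H: refs=G I, marked=B F H I
Mark A: refs=null, marked=A B F H I
Mark E: refs=A A, marked=A B E F H I
Mark G: refs=A null, marked=A B E F G H I
Unmarked (collected): C D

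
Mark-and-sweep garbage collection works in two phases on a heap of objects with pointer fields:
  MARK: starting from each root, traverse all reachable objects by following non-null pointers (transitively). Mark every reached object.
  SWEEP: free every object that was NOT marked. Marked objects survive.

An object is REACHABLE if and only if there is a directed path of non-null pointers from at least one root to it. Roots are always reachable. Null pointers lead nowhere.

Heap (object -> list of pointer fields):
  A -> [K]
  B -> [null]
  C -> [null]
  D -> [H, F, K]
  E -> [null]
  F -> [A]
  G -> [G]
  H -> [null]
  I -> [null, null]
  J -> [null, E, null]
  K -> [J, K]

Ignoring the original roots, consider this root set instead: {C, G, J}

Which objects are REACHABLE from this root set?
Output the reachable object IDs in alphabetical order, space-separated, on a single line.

Roots: C G J
Mark C: refs=null, marked=C
Mark G: refs=G, marked=C G
Mark J: refs=null E null, marked=C G J
Mark E: refs=null, marked=C E G J
Unmarked (collected): A B D F H I K

Answer: C E G J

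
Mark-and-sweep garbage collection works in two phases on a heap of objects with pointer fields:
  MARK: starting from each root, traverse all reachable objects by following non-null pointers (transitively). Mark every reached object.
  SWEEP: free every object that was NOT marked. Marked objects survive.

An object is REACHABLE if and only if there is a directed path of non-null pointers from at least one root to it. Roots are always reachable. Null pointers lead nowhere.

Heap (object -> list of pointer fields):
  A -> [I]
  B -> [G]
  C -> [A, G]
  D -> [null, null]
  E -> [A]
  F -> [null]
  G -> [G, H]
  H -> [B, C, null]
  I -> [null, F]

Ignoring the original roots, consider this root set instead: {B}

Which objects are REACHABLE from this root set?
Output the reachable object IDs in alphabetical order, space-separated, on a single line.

Roots: B
Mark B: refs=G, marked=B
Mark G: refs=G H, marked=B G
Mark H: refs=B C null, marked=B G H
Mark C: refs=A G, marked=B C G H
Mark A: refs=I, marked=A B C G H
Mark I: refs=null F, marked=A B C G H I
Mark F: refs=null, marked=A B C F G H I
Unmarked (collected): D E

Answer: A B C F G H I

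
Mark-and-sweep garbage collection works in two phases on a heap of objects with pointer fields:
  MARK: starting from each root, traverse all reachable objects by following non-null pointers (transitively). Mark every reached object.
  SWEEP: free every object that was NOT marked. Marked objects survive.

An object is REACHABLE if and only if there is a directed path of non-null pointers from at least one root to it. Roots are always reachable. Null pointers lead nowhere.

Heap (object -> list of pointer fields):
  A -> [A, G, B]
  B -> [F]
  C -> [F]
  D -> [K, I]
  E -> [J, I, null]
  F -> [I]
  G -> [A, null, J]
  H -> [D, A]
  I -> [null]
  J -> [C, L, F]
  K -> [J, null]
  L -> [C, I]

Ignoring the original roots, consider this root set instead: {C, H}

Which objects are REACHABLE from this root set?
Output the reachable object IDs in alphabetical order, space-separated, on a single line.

Answer: A B C D F G H I J K L

Derivation:
Roots: C H
Mark C: refs=F, marked=C
Mark H: refs=D A, marked=C H
Mark F: refs=I, marked=C F H
Mark D: refs=K I, marked=C D F H
Mark A: refs=A G B, marked=A C D F H
Mark I: refs=null, marked=A C D F H I
Mark K: refs=J null, marked=A C D F H I K
Mark G: refs=A null J, marked=A C D F G H I K
Mark B: refs=F, marked=A B C D F G H I K
Mark J: refs=C L F, marked=A B C D F G H I J K
Mark L: refs=C I, marked=A B C D F G H I J K L
Unmarked (collected): E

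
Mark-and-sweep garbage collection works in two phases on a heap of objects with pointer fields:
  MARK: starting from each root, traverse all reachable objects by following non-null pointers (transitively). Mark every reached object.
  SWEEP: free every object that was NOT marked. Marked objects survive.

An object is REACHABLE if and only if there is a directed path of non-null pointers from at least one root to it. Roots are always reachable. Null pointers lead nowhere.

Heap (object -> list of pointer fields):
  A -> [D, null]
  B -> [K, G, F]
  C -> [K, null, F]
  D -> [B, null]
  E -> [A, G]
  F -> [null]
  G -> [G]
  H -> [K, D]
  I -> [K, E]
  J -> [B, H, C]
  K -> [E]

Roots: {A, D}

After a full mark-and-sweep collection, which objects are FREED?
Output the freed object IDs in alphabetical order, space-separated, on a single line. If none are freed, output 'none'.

Answer: C H I J

Derivation:
Roots: A D
Mark A: refs=D null, marked=A
Mark D: refs=B null, marked=A D
Mark B: refs=K G F, marked=A B D
Mark K: refs=E, marked=A B D K
Mark G: refs=G, marked=A B D G K
Mark F: refs=null, marked=A B D F G K
Mark E: refs=A G, marked=A B D E F G K
Unmarked (collected): C H I J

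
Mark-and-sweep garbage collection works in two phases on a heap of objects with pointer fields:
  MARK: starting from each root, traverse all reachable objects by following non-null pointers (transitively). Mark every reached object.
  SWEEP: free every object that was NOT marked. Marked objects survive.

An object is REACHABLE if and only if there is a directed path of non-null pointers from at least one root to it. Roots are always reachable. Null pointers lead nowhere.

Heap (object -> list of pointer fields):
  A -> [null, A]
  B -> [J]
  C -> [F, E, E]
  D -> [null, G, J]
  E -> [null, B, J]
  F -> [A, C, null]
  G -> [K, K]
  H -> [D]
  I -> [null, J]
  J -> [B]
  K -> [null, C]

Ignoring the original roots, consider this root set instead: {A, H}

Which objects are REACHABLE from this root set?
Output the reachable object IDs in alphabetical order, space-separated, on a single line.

Answer: A B C D E F G H J K

Derivation:
Roots: A H
Mark A: refs=null A, marked=A
Mark H: refs=D, marked=A H
Mark D: refs=null G J, marked=A D H
Mark G: refs=K K, marked=A D G H
Mark J: refs=B, marked=A D G H J
Mark K: refs=null C, marked=A D G H J K
Mark B: refs=J, marked=A B D G H J K
Mark C: refs=F E E, marked=A B C D G H J K
Mark F: refs=A C null, marked=A B C D F G H J K
Mark E: refs=null B J, marked=A B C D E F G H J K
Unmarked (collected): I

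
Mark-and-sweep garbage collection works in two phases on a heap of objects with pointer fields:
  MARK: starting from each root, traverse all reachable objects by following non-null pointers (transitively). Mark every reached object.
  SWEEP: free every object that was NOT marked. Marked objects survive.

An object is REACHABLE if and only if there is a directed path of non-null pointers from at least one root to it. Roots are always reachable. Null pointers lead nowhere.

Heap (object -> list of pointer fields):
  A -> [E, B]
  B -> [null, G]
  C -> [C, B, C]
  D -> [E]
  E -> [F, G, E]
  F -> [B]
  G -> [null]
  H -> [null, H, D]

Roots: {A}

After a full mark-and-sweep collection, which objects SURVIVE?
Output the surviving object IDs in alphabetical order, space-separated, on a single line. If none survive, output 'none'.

Answer: A B E F G

Derivation:
Roots: A
Mark A: refs=E B, marked=A
Mark E: refs=F G E, marked=A E
Mark B: refs=null G, marked=A B E
Mark F: refs=B, marked=A B E F
Mark G: refs=null, marked=A B E F G
Unmarked (collected): C D H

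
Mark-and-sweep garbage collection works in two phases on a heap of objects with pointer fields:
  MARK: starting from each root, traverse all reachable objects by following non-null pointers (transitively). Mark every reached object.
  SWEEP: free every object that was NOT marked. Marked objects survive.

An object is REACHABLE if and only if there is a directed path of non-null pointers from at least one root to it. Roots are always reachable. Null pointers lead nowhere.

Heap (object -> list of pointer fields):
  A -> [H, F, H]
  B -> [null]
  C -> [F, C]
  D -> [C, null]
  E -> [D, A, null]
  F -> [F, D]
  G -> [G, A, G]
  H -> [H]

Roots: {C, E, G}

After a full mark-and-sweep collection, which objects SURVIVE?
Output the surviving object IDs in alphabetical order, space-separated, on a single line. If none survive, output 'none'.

Answer: A C D E F G H

Derivation:
Roots: C E G
Mark C: refs=F C, marked=C
Mark E: refs=D A null, marked=C E
Mark G: refs=G A G, marked=C E G
Mark F: refs=F D, marked=C E F G
Mark D: refs=C null, marked=C D E F G
Mark A: refs=H F H, marked=A C D E F G
Mark H: refs=H, marked=A C D E F G H
Unmarked (collected): B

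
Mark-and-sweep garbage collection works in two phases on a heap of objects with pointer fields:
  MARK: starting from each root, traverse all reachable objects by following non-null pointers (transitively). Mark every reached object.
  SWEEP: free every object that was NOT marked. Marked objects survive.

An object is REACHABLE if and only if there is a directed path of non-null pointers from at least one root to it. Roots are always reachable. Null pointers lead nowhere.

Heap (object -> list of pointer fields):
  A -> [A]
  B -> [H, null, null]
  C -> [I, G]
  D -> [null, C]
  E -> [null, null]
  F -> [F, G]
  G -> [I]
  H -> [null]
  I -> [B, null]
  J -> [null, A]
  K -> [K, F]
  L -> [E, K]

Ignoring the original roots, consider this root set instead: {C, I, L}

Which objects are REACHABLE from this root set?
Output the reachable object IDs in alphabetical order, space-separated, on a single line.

Answer: B C E F G H I K L

Derivation:
Roots: C I L
Mark C: refs=I G, marked=C
Mark I: refs=B null, marked=C I
Mark L: refs=E K, marked=C I L
Mark G: refs=I, marked=C G I L
Mark B: refs=H null null, marked=B C G I L
Mark E: refs=null null, marked=B C E G I L
Mark K: refs=K F, marked=B C E G I K L
Mark H: refs=null, marked=B C E G H I K L
Mark F: refs=F G, marked=B C E F G H I K L
Unmarked (collected): A D J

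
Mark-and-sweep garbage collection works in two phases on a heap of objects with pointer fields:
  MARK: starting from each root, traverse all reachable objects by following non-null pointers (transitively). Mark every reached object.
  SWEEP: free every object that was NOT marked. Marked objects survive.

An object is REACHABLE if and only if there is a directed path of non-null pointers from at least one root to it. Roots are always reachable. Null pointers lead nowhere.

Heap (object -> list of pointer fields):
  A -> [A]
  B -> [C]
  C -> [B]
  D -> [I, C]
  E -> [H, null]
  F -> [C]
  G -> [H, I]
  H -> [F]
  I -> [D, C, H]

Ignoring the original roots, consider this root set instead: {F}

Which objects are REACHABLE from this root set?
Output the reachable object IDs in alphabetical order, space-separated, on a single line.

Roots: F
Mark F: refs=C, marked=F
Mark C: refs=B, marked=C F
Mark B: refs=C, marked=B C F
Unmarked (collected): A D E G H I

Answer: B C F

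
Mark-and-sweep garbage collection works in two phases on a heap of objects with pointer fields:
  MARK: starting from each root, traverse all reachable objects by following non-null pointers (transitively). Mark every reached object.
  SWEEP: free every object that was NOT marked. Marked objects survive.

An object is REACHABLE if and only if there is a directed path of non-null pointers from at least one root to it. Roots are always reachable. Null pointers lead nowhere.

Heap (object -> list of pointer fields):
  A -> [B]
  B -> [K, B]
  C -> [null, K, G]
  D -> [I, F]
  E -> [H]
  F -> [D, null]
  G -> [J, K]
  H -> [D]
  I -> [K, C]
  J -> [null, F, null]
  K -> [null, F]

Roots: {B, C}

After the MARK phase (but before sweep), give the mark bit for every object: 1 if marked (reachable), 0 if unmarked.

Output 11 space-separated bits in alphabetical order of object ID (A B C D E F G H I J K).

Answer: 0 1 1 1 0 1 1 0 1 1 1

Derivation:
Roots: B C
Mark B: refs=K B, marked=B
Mark C: refs=null K G, marked=B C
Mark K: refs=null F, marked=B C K
Mark G: refs=J K, marked=B C G K
Mark F: refs=D null, marked=B C F G K
Mark J: refs=null F null, marked=B C F G J K
Mark D: refs=I F, marked=B C D F G J K
Mark I: refs=K C, marked=B C D F G I J K
Unmarked (collected): A E H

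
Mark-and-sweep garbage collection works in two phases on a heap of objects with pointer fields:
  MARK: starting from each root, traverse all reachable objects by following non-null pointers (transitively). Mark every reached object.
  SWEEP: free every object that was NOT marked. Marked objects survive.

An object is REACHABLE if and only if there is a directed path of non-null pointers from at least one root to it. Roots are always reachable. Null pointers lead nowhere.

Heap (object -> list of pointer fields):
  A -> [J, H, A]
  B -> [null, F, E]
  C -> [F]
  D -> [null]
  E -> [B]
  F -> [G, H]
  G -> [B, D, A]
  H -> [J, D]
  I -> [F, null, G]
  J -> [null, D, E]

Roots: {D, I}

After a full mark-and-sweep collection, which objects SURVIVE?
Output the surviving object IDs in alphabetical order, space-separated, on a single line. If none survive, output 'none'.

Answer: A B D E F G H I J

Derivation:
Roots: D I
Mark D: refs=null, marked=D
Mark I: refs=F null G, marked=D I
Mark F: refs=G H, marked=D F I
Mark G: refs=B D A, marked=D F G I
Mark H: refs=J D, marked=D F G H I
Mark B: refs=null F E, marked=B D F G H I
Mark A: refs=J H A, marked=A B D F G H I
Mark J: refs=null D E, marked=A B D F G H I J
Mark E: refs=B, marked=A B D E F G H I J
Unmarked (collected): C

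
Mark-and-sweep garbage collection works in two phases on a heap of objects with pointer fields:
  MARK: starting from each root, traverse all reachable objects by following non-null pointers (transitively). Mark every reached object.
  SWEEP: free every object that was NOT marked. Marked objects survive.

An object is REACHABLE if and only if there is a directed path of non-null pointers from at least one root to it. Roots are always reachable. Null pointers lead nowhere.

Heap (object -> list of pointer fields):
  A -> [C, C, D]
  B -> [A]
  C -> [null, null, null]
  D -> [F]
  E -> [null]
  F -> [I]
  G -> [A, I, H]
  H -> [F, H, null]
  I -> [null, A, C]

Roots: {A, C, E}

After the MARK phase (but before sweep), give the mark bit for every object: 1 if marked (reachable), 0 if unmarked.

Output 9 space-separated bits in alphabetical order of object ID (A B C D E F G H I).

Answer: 1 0 1 1 1 1 0 0 1

Derivation:
Roots: A C E
Mark A: refs=C C D, marked=A
Mark C: refs=null null null, marked=A C
Mark E: refs=null, marked=A C E
Mark D: refs=F, marked=A C D E
Mark F: refs=I, marked=A C D E F
Mark I: refs=null A C, marked=A C D E F I
Unmarked (collected): B G H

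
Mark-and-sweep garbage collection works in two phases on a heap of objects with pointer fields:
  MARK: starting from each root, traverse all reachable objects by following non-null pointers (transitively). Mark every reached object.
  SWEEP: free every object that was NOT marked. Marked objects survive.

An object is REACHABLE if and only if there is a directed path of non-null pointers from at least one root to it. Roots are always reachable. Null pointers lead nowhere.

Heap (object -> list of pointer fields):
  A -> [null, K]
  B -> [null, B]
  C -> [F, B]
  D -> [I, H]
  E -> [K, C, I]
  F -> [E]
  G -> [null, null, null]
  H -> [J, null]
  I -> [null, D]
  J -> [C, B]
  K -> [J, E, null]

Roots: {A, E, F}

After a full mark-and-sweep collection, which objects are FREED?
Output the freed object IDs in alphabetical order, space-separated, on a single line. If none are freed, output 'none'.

Answer: G

Derivation:
Roots: A E F
Mark A: refs=null K, marked=A
Mark E: refs=K C I, marked=A E
Mark F: refs=E, marked=A E F
Mark K: refs=J E null, marked=A E F K
Mark C: refs=F B, marked=A C E F K
Mark I: refs=null D, marked=A C E F I K
Mark J: refs=C B, marked=A C E F I J K
Mark B: refs=null B, marked=A B C E F I J K
Mark D: refs=I H, marked=A B C D E F I J K
Mark H: refs=J null, marked=A B C D E F H I J K
Unmarked (collected): G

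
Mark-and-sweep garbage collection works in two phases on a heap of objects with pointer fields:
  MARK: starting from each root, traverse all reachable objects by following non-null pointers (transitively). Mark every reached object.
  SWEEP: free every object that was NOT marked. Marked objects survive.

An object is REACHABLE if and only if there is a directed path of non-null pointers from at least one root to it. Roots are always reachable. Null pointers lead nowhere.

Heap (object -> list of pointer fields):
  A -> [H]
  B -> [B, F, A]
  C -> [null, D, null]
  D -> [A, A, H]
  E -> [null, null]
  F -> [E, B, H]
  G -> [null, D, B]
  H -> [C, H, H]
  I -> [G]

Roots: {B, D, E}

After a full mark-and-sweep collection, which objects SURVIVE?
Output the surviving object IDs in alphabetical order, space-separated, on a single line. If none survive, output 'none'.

Roots: B D E
Mark B: refs=B F A, marked=B
Mark D: refs=A A H, marked=B D
Mark E: refs=null null, marked=B D E
Mark F: refs=E B H, marked=B D E F
Mark A: refs=H, marked=A B D E F
Mark H: refs=C H H, marked=A B D E F H
Mark C: refs=null D null, marked=A B C D E F H
Unmarked (collected): G I

Answer: A B C D E F H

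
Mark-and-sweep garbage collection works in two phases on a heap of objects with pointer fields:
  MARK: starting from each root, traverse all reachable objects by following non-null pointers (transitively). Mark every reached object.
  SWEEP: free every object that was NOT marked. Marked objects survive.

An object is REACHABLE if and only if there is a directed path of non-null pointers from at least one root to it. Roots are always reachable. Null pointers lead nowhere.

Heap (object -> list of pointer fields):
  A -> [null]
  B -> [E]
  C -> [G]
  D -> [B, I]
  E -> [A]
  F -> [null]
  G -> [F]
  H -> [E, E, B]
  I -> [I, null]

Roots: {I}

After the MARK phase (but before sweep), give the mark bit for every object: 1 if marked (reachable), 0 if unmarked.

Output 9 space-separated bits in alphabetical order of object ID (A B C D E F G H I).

Answer: 0 0 0 0 0 0 0 0 1

Derivation:
Roots: I
Mark I: refs=I null, marked=I
Unmarked (collected): A B C D E F G H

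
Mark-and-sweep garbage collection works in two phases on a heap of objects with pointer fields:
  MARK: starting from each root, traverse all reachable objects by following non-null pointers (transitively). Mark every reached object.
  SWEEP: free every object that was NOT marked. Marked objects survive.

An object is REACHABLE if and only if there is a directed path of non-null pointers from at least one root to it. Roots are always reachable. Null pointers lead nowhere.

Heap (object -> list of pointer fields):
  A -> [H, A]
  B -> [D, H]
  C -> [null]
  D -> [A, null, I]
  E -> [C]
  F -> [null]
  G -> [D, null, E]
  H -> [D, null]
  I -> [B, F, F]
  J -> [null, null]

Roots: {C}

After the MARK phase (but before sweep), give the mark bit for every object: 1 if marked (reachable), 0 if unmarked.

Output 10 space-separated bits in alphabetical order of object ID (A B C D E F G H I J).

Roots: C
Mark C: refs=null, marked=C
Unmarked (collected): A B D E F G H I J

Answer: 0 0 1 0 0 0 0 0 0 0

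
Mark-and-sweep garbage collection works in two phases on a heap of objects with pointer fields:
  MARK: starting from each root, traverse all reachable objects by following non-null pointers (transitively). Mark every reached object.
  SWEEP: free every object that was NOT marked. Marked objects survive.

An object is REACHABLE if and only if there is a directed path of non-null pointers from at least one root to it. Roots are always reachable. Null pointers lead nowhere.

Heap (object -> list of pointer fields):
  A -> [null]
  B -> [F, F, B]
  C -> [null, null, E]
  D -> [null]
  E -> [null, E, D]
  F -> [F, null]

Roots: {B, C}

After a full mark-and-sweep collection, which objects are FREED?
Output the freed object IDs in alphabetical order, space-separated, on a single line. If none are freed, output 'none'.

Roots: B C
Mark B: refs=F F B, marked=B
Mark C: refs=null null E, marked=B C
Mark F: refs=F null, marked=B C F
Mark E: refs=null E D, marked=B C E F
Mark D: refs=null, marked=B C D E F
Unmarked (collected): A

Answer: A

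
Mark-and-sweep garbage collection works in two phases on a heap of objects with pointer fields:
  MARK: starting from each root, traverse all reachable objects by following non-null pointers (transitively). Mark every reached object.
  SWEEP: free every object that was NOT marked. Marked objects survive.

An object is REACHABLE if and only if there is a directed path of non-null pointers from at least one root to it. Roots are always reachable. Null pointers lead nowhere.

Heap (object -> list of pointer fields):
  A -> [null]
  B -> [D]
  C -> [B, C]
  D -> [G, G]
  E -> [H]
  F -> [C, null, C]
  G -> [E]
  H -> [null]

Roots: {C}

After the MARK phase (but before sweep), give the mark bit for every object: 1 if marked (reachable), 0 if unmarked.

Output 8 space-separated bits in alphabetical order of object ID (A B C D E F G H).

Roots: C
Mark C: refs=B C, marked=C
Mark B: refs=D, marked=B C
Mark D: refs=G G, marked=B C D
Mark G: refs=E, marked=B C D G
Mark E: refs=H, marked=B C D E G
Mark H: refs=null, marked=B C D E G H
Unmarked (collected): A F

Answer: 0 1 1 1 1 0 1 1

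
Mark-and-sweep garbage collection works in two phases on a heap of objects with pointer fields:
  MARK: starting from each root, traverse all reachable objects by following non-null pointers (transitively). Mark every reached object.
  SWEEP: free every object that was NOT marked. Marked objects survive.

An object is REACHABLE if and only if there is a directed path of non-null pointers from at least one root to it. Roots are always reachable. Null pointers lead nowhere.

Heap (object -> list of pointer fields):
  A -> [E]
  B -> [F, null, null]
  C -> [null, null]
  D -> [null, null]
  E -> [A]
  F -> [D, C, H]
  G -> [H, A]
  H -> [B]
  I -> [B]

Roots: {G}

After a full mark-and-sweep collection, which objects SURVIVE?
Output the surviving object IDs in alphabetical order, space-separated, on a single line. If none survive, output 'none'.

Roots: G
Mark G: refs=H A, marked=G
Mark H: refs=B, marked=G H
Mark A: refs=E, marked=A G H
Mark B: refs=F null null, marked=A B G H
Mark E: refs=A, marked=A B E G H
Mark F: refs=D C H, marked=A B E F G H
Mark D: refs=null null, marked=A B D E F G H
Mark C: refs=null null, marked=A B C D E F G H
Unmarked (collected): I

Answer: A B C D E F G H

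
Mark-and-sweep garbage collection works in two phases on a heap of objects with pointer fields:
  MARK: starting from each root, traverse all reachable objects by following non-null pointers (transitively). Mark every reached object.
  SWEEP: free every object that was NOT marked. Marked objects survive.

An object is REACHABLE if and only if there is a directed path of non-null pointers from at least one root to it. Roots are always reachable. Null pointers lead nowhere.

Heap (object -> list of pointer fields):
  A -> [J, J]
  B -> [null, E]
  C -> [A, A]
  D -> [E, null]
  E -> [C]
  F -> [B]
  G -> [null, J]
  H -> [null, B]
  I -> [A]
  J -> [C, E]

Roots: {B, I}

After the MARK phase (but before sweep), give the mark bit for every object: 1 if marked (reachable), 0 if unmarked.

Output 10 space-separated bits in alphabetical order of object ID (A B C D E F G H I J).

Answer: 1 1 1 0 1 0 0 0 1 1

Derivation:
Roots: B I
Mark B: refs=null E, marked=B
Mark I: refs=A, marked=B I
Mark E: refs=C, marked=B E I
Mark A: refs=J J, marked=A B E I
Mark C: refs=A A, marked=A B C E I
Mark J: refs=C E, marked=A B C E I J
Unmarked (collected): D F G H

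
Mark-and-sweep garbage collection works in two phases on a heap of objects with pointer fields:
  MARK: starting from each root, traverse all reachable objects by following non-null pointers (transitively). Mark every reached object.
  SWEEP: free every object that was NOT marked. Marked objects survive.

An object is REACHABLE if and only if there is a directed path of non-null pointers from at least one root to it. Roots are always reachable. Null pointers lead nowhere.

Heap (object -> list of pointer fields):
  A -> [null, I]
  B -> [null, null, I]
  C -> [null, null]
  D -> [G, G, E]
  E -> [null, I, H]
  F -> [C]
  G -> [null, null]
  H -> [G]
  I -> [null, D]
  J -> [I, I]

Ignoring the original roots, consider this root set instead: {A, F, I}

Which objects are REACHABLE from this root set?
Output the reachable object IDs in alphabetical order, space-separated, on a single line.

Answer: A C D E F G H I

Derivation:
Roots: A F I
Mark A: refs=null I, marked=A
Mark F: refs=C, marked=A F
Mark I: refs=null D, marked=A F I
Mark C: refs=null null, marked=A C F I
Mark D: refs=G G E, marked=A C D F I
Mark G: refs=null null, marked=A C D F G I
Mark E: refs=null I H, marked=A C D E F G I
Mark H: refs=G, marked=A C D E F G H I
Unmarked (collected): B J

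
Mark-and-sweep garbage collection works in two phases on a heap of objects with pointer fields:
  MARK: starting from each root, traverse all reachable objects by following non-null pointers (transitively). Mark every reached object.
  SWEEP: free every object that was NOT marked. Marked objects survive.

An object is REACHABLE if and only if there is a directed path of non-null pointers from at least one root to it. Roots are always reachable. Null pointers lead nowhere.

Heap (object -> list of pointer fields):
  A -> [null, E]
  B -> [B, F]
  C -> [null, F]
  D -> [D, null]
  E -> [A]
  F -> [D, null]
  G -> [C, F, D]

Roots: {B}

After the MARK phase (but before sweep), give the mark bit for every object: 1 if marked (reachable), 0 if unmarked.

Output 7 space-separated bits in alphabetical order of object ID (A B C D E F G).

Answer: 0 1 0 1 0 1 0

Derivation:
Roots: B
Mark B: refs=B F, marked=B
Mark F: refs=D null, marked=B F
Mark D: refs=D null, marked=B D F
Unmarked (collected): A C E G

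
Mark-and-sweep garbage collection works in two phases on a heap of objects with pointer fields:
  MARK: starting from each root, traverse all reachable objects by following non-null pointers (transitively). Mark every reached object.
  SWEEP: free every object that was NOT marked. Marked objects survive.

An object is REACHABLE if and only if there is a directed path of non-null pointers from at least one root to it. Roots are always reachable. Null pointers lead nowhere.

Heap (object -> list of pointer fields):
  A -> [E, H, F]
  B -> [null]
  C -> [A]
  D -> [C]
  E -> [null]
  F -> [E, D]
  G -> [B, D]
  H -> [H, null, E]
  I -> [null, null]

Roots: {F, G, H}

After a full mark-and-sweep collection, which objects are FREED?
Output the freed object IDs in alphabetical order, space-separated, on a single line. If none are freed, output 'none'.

Roots: F G H
Mark F: refs=E D, marked=F
Mark G: refs=B D, marked=F G
Mark H: refs=H null E, marked=F G H
Mark E: refs=null, marked=E F G H
Mark D: refs=C, marked=D E F G H
Mark B: refs=null, marked=B D E F G H
Mark C: refs=A, marked=B C D E F G H
Mark A: refs=E H F, marked=A B C D E F G H
Unmarked (collected): I

Answer: I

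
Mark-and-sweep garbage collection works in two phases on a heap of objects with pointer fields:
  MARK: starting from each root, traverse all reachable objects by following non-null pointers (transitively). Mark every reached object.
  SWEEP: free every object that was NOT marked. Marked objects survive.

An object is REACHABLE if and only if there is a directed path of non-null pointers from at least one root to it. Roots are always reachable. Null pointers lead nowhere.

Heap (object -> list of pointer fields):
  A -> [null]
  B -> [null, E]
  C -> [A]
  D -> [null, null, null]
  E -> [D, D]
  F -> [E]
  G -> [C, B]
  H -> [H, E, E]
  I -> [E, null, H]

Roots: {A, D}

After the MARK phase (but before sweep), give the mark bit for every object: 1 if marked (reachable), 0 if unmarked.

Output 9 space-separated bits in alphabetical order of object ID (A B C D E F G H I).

Roots: A D
Mark A: refs=null, marked=A
Mark D: refs=null null null, marked=A D
Unmarked (collected): B C E F G H I

Answer: 1 0 0 1 0 0 0 0 0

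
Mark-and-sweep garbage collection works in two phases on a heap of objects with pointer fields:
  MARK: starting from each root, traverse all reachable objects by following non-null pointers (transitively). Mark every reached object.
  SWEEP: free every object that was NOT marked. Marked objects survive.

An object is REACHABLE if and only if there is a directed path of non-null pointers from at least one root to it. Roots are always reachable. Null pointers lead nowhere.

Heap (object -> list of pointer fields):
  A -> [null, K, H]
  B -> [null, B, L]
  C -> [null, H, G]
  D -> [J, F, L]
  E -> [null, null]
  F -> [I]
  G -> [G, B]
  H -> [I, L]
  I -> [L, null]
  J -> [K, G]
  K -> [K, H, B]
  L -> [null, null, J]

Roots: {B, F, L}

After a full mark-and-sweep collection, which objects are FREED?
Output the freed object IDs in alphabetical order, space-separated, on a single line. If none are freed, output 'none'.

Answer: A C D E

Derivation:
Roots: B F L
Mark B: refs=null B L, marked=B
Mark F: refs=I, marked=B F
Mark L: refs=null null J, marked=B F L
Mark I: refs=L null, marked=B F I L
Mark J: refs=K G, marked=B F I J L
Mark K: refs=K H B, marked=B F I J K L
Mark G: refs=G B, marked=B F G I J K L
Mark H: refs=I L, marked=B F G H I J K L
Unmarked (collected): A C D E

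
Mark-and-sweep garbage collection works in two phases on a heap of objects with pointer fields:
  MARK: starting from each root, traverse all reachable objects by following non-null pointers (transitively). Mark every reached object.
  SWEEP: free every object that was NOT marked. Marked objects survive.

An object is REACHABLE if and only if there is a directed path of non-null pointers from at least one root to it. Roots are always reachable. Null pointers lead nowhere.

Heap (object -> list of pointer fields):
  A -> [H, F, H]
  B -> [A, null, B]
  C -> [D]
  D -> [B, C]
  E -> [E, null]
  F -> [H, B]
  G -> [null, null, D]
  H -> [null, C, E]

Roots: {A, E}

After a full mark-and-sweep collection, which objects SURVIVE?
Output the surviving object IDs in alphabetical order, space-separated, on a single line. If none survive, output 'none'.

Roots: A E
Mark A: refs=H F H, marked=A
Mark E: refs=E null, marked=A E
Mark H: refs=null C E, marked=A E H
Mark F: refs=H B, marked=A E F H
Mark C: refs=D, marked=A C E F H
Mark B: refs=A null B, marked=A B C E F H
Mark D: refs=B C, marked=A B C D E F H
Unmarked (collected): G

Answer: A B C D E F H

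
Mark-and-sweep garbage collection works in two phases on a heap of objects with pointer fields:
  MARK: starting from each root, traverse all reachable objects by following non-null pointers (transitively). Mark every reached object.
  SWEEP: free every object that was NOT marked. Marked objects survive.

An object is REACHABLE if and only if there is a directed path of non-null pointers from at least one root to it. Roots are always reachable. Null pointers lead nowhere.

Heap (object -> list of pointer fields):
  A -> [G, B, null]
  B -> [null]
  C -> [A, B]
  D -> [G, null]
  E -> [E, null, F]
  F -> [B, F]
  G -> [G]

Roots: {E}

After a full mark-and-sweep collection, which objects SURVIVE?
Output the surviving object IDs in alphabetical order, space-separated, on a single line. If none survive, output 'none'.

Answer: B E F

Derivation:
Roots: E
Mark E: refs=E null F, marked=E
Mark F: refs=B F, marked=E F
Mark B: refs=null, marked=B E F
Unmarked (collected): A C D G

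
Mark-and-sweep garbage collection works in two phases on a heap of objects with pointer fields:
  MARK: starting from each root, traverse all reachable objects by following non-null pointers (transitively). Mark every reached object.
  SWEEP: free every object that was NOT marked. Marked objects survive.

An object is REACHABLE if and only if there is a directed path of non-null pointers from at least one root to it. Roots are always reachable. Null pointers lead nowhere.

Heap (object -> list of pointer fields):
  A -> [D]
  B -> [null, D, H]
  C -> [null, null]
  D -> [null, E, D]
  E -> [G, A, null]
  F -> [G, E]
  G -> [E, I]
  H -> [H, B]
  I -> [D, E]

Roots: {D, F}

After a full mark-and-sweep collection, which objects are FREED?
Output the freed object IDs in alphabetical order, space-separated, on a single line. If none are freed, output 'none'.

Answer: B C H

Derivation:
Roots: D F
Mark D: refs=null E D, marked=D
Mark F: refs=G E, marked=D F
Mark E: refs=G A null, marked=D E F
Mark G: refs=E I, marked=D E F G
Mark A: refs=D, marked=A D E F G
Mark I: refs=D E, marked=A D E F G I
Unmarked (collected): B C H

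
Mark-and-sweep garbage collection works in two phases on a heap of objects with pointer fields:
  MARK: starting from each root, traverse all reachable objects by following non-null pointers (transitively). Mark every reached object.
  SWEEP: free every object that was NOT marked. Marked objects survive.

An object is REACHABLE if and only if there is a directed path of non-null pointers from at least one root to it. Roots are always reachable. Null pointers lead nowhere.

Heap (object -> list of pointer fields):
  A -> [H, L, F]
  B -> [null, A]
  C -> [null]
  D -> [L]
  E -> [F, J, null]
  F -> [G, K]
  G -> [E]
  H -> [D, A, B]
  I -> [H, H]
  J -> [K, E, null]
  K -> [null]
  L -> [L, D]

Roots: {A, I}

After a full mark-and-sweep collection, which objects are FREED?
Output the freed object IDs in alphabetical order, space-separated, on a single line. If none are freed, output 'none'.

Answer: C

Derivation:
Roots: A I
Mark A: refs=H L F, marked=A
Mark I: refs=H H, marked=A I
Mark H: refs=D A B, marked=A H I
Mark L: refs=L D, marked=A H I L
Mark F: refs=G K, marked=A F H I L
Mark D: refs=L, marked=A D F H I L
Mark B: refs=null A, marked=A B D F H I L
Mark G: refs=E, marked=A B D F G H I L
Mark K: refs=null, marked=A B D F G H I K L
Mark E: refs=F J null, marked=A B D E F G H I K L
Mark J: refs=K E null, marked=A B D E F G H I J K L
Unmarked (collected): C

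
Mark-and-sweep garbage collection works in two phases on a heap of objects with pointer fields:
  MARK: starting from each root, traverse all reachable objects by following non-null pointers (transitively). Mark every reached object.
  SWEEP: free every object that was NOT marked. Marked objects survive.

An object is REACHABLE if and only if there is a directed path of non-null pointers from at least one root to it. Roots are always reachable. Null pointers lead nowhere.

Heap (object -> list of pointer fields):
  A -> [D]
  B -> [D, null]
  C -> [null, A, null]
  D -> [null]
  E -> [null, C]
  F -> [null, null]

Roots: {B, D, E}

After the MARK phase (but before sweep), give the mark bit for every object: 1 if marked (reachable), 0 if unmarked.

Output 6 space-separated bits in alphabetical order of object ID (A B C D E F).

Roots: B D E
Mark B: refs=D null, marked=B
Mark D: refs=null, marked=B D
Mark E: refs=null C, marked=B D E
Mark C: refs=null A null, marked=B C D E
Mark A: refs=D, marked=A B C D E
Unmarked (collected): F

Answer: 1 1 1 1 1 0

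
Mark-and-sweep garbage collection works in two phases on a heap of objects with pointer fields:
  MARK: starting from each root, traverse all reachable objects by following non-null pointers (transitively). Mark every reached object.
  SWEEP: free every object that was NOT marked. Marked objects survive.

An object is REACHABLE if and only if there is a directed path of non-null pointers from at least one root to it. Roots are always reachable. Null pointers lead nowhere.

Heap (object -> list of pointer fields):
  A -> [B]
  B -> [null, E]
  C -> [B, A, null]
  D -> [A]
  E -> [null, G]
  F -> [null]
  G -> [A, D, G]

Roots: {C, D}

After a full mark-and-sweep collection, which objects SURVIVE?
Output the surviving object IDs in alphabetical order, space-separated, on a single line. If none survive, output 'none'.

Roots: C D
Mark C: refs=B A null, marked=C
Mark D: refs=A, marked=C D
Mark B: refs=null E, marked=B C D
Mark A: refs=B, marked=A B C D
Mark E: refs=null G, marked=A B C D E
Mark G: refs=A D G, marked=A B C D E G
Unmarked (collected): F

Answer: A B C D E G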